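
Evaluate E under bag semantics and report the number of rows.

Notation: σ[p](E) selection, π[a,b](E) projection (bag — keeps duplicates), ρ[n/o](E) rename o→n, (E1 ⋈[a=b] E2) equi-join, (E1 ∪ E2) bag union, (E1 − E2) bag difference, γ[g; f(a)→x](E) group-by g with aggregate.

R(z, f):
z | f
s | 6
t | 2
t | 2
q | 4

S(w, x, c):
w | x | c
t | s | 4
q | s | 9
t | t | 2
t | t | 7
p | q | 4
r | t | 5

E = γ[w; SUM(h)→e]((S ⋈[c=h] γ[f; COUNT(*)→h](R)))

Per-node cardinality:
  S → 6
  R → 4
  γ[f; COUNT(*)→h](R) → 3
  (S ⋈[c=h] γ[f; COUNT(*)→h](R)) → 1
  γ[w; SUM(h)→e]((S ⋈[c=h] γ[f; COUNT(*)→h](R))) → 1

|E| = 1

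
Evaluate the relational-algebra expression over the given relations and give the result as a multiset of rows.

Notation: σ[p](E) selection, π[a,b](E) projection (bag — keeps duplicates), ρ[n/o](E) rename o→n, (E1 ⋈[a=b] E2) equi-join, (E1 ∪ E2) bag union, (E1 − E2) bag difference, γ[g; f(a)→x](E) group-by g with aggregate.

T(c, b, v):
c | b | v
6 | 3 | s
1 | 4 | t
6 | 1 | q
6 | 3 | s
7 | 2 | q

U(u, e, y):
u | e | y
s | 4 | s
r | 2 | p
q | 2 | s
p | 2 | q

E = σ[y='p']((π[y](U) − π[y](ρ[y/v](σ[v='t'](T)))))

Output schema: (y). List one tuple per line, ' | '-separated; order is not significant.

Per-node cardinality:
  U → 4
  π[y](U) → 4
  T → 5
  σ[v='t'](T) → 1
  ρ[y/v](σ[v='t'](T)) → 1
  π[y](ρ[y/v](σ[v='t'](T))) → 1
  (π[y](U) − π[y](ρ[y/v](σ[v='t'](T)))) → 4
  σ[y='p']((π[y](U) − π[y](ρ[y/v](σ[v='t'](T))))) → 1

== RESULT ==
y
p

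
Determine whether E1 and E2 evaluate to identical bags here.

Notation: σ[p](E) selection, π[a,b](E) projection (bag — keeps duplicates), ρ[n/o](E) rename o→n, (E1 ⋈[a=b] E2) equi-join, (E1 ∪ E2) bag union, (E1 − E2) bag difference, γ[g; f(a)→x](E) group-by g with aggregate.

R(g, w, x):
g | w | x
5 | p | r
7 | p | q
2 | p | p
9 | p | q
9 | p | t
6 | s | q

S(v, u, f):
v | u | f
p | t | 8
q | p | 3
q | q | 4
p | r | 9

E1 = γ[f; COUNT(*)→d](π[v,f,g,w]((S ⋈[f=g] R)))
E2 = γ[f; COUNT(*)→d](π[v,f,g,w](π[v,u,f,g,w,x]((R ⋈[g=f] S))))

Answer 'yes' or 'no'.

E1 subexpression sizes:
  S → 4
  R → 6
  (S ⋈[f=g] R) → 2
  π[v,f,g,w]((S ⋈[f=g] R)) → 2
  γ[f; COUNT(*)→d](π[v,f,g,w]((S ⋈[f=g] R))) → 1
E2 subexpression sizes:
  R → 6
  S → 4
  (R ⋈[g=f] S) → 2
  π[v,u,f,g,w,x]((R ⋈[g=f] S)) → 2
  π[v,f,g,w](π[v,u,f,g,w,x]((R ⋈[g=f] S))) → 2
  γ[f; COUNT(*)→d](π[v,f,g,w](π[v,u,f,g,w,x]((R ⋈[g=f] S)))) → 1

E1 and E2 produce the same multiset:
f | d
9 | 2

yes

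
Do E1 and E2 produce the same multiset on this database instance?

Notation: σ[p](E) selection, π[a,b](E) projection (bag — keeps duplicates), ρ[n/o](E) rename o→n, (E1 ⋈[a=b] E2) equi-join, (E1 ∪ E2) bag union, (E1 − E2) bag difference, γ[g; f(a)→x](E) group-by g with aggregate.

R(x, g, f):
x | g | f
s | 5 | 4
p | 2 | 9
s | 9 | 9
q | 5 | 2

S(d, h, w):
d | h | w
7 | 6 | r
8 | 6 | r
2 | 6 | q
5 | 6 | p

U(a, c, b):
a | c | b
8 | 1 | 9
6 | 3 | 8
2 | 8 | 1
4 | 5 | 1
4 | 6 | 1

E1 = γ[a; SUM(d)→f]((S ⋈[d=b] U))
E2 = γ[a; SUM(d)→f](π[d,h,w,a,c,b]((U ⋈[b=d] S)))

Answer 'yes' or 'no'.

E1 row counts bottom-up:
  S → 4
  U → 5
  (S ⋈[d=b] U) → 1
  γ[a; SUM(d)→f]((S ⋈[d=b] U)) → 1
E2 row counts bottom-up:
  U → 5
  S → 4
  (U ⋈[b=d] S) → 1
  π[d,h,w,a,c,b]((U ⋈[b=d] S)) → 1
  γ[a; SUM(d)→f](π[d,h,w,a,c,b]((U ⋈[b=d] S))) → 1

E1 and E2 produce the same multiset:
a | f
6 | 8

yes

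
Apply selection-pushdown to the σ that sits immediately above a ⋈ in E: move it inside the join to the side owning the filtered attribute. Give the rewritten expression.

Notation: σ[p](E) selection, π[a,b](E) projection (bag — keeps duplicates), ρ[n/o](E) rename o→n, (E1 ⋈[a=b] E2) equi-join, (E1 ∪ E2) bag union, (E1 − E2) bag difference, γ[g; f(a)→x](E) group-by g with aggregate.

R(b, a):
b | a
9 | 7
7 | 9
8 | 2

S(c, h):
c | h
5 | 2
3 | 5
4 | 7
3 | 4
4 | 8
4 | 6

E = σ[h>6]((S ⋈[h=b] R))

σ filters on h, owned by the left side.
E' = (σ[h>6](S) ⋈[h=b] R)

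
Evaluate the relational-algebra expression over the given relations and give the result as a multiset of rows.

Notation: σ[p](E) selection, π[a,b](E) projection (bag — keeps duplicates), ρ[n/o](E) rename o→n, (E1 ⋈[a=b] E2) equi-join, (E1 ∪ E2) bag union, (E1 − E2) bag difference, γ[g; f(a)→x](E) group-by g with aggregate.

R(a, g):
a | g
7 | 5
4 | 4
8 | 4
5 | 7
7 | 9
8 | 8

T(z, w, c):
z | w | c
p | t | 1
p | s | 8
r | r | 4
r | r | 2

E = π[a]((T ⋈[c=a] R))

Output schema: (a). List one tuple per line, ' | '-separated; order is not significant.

Row counts bottom-up:
  T → 4
  R → 6
  (T ⋈[c=a] R) → 3
  π[a]((T ⋈[c=a] R)) → 3

== RESULT ==
a
4
8
8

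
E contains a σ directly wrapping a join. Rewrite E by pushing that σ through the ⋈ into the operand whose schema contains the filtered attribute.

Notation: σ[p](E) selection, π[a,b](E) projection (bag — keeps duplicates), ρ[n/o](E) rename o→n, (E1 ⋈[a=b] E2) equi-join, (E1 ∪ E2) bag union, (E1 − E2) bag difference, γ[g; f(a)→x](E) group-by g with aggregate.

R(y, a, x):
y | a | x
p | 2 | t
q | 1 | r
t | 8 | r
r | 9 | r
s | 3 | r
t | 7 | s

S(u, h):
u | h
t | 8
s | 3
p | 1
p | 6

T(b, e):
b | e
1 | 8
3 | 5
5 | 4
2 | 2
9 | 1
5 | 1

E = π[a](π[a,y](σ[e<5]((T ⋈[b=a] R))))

σ filters on e, owned by the left side.
E' = π[a](π[a,y]((σ[e<5](T) ⋈[b=a] R)))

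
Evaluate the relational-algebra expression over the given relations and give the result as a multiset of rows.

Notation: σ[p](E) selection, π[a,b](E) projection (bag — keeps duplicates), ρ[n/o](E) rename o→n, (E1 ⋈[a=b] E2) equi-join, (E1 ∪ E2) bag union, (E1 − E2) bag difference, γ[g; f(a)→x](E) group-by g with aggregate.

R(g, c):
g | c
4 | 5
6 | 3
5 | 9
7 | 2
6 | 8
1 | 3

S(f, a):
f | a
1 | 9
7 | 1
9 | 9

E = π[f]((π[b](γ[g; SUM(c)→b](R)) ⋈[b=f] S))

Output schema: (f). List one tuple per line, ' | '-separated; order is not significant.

Stepwise |·|:
  R → 6
  γ[g; SUM(c)→b](R) → 5
  π[b](γ[g; SUM(c)→b](R)) → 5
  S → 3
  (π[b](γ[g; SUM(c)→b](R)) ⋈[b=f] S) → 1
  π[f]((π[b](γ[g; SUM(c)→b](R)) ⋈[b=f] S)) → 1

== RESULT ==
f
9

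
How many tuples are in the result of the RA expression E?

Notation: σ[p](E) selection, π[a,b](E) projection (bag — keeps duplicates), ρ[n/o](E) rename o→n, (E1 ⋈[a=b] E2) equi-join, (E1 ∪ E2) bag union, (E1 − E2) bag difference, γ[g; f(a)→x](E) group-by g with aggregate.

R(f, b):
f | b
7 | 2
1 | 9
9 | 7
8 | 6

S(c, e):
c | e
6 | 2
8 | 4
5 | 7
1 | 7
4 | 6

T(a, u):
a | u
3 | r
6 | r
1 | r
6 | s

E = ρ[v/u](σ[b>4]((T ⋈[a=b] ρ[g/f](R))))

Stepwise |·|:
  T → 4
  R → 4
  ρ[g/f](R) → 4
  (T ⋈[a=b] ρ[g/f](R)) → 2
  σ[b>4]((T ⋈[a=b] ρ[g/f](R))) → 2
  ρ[v/u](σ[b>4]((T ⋈[a=b] ρ[g/f](R)))) → 2

|E| = 2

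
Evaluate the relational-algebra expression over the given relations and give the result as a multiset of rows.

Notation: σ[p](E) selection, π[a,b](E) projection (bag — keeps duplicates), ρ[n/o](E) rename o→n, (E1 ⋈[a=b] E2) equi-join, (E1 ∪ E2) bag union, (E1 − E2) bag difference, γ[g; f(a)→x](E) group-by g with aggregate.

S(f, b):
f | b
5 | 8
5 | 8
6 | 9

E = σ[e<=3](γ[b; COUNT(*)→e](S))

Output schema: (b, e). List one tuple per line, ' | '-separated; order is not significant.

Per-node cardinality:
  S → 3
  γ[b; COUNT(*)→e](S) → 2
  σ[e<=3](γ[b; COUNT(*)→e](S)) → 2

== RESULT ==
b | e
8 | 2
9 | 1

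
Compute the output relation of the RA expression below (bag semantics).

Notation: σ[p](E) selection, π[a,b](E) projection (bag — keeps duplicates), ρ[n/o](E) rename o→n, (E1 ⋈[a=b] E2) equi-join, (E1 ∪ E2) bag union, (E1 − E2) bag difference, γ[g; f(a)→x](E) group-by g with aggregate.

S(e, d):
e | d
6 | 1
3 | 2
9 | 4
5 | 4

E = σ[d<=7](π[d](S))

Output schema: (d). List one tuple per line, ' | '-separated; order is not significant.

Stepwise |·|:
  S → 4
  π[d](S) → 4
  σ[d<=7](π[d](S)) → 4

== RESULT ==
d
1
2
4
4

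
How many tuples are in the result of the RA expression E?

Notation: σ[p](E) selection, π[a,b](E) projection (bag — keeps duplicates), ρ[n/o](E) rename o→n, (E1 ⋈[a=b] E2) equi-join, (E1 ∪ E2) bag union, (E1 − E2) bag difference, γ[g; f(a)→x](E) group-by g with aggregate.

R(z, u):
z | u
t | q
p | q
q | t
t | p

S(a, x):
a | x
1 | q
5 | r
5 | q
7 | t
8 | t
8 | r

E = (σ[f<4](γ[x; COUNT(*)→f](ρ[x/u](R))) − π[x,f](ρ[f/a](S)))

Row counts bottom-up:
  R → 4
  ρ[x/u](R) → 4
  γ[x; COUNT(*)→f](ρ[x/u](R)) → 3
  σ[f<4](γ[x; COUNT(*)→f](ρ[x/u](R))) → 3
  S → 6
  ρ[f/a](S) → 6
  π[x,f](ρ[f/a](S)) → 6
  (σ[f<4](γ[x; COUNT(*)→f](ρ[x/u](R))) − π[x,f](ρ[f/a](S))) → 3

|E| = 3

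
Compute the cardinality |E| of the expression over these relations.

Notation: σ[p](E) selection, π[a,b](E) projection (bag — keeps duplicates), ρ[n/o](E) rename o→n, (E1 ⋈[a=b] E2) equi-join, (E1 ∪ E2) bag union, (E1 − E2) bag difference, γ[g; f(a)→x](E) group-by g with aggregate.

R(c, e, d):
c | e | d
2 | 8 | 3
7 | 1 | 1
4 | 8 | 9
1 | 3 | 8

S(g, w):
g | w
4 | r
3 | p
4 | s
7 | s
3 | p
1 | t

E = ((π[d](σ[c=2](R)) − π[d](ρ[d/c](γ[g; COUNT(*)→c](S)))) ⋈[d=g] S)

Row counts bottom-up:
  R → 4
  σ[c=2](R) → 1
  π[d](σ[c=2](R)) → 1
  S → 6
  γ[g; COUNT(*)→c](S) → 4
  ρ[d/c](γ[g; COUNT(*)→c](S)) → 4
  π[d](ρ[d/c](γ[g; COUNT(*)→c](S))) → 4
  (π[d](σ[c=2](R)) − π[d](ρ[d/c](γ[g; COUNT(*)→c](S)))) → 1
  S → 6
  ((π[d](σ[c=2](R)) − π[d](ρ[d/c](γ[g; COUNT(*)→c](S)))) ⋈[d=g] S) → 2

|E| = 2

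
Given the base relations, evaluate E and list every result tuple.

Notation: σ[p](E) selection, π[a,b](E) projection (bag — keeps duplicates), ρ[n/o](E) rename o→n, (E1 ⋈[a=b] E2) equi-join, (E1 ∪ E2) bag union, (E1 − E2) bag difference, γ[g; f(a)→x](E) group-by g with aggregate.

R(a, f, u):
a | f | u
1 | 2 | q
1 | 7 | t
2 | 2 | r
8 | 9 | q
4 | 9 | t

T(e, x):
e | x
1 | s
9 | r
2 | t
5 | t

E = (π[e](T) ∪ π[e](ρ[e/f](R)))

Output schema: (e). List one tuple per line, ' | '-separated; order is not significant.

Row counts bottom-up:
  T → 4
  π[e](T) → 4
  R → 5
  ρ[e/f](R) → 5
  π[e](ρ[e/f](R)) → 5
  (π[e](T) ∪ π[e](ρ[e/f](R))) → 9

== RESULT ==
e
1
2
2
2
5
7
9
9
9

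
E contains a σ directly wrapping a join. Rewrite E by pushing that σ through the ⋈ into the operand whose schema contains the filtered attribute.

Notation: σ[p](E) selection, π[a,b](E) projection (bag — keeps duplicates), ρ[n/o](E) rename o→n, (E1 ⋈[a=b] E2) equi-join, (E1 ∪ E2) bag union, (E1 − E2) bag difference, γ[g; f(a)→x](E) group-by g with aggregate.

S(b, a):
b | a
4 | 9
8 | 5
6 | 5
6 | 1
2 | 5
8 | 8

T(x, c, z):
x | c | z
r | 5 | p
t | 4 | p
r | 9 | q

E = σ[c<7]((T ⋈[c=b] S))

σ filters on c, owned by the left side.
E' = (σ[c<7](T) ⋈[c=b] S)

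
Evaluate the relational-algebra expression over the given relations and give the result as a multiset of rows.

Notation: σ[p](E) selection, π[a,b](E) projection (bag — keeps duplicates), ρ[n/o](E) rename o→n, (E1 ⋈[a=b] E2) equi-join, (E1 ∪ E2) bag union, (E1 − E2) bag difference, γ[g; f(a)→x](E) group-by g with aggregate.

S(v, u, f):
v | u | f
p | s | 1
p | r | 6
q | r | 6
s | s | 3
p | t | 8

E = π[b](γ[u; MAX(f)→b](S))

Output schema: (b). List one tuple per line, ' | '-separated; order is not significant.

Per-node cardinality:
  S → 5
  γ[u; MAX(f)→b](S) → 3
  π[b](γ[u; MAX(f)→b](S)) → 3

== RESULT ==
b
3
6
8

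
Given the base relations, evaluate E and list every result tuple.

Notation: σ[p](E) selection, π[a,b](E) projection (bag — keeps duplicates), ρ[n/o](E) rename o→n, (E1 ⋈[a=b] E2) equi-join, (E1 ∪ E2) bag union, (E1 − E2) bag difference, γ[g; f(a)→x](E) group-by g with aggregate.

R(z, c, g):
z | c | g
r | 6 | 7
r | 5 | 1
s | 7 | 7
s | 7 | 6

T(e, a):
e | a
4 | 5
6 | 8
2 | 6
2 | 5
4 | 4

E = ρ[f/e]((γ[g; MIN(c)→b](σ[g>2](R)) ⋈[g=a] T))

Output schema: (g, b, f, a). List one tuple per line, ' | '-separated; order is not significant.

Row counts bottom-up:
  R → 4
  σ[g>2](R) → 3
  γ[g; MIN(c)→b](σ[g>2](R)) → 2
  T → 5
  (γ[g; MIN(c)→b](σ[g>2](R)) ⋈[g=a] T) → 1
  ρ[f/e]((γ[g; MIN(c)→b](σ[g>2](R)) ⋈[g=a] T)) → 1

== RESULT ==
g | b | f | a
6 | 7 | 2 | 6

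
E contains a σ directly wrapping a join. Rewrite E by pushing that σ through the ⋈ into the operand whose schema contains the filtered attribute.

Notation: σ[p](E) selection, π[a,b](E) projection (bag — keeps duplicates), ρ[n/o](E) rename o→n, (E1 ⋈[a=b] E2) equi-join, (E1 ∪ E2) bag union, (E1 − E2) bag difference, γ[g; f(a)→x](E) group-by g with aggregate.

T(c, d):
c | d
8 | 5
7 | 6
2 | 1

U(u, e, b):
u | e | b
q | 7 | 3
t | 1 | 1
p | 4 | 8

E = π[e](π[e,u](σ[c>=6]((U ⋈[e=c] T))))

σ filters on c, owned by the right side.
E' = π[e](π[e,u]((U ⋈[e=c] σ[c>=6](T))))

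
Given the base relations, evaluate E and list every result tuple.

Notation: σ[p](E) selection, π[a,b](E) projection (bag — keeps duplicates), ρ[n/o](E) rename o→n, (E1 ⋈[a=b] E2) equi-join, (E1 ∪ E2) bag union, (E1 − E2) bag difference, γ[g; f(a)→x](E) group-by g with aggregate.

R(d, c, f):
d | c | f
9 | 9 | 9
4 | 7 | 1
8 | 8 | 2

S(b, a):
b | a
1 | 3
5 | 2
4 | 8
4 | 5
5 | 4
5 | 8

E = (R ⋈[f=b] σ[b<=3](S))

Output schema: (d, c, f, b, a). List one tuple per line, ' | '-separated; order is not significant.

Stepwise |·|:
  R → 3
  S → 6
  σ[b<=3](S) → 1
  (R ⋈[f=b] σ[b<=3](S)) → 1

== RESULT ==
d | c | f | b | a
4 | 7 | 1 | 1 | 3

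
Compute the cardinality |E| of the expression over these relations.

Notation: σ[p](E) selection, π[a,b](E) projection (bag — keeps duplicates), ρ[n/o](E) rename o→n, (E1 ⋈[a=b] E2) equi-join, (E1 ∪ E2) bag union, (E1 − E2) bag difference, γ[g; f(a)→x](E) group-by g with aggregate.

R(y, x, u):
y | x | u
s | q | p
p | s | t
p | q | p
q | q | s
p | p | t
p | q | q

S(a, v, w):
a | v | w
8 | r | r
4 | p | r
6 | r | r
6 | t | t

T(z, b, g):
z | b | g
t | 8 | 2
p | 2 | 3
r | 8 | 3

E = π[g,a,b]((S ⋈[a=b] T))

Subexpression sizes:
  S → 4
  T → 3
  (S ⋈[a=b] T) → 2
  π[g,a,b]((S ⋈[a=b] T)) → 2

|E| = 2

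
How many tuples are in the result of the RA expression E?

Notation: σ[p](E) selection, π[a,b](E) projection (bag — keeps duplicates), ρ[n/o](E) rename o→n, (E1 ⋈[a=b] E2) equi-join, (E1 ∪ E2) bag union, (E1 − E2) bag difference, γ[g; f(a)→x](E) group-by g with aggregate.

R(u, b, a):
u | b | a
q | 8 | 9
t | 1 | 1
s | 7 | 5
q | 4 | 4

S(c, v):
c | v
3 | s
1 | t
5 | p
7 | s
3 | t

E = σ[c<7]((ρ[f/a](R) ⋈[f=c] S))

Stepwise |·|:
  R → 4
  ρ[f/a](R) → 4
  S → 5
  (ρ[f/a](R) ⋈[f=c] S) → 2
  σ[c<7]((ρ[f/a](R) ⋈[f=c] S)) → 2

|E| = 2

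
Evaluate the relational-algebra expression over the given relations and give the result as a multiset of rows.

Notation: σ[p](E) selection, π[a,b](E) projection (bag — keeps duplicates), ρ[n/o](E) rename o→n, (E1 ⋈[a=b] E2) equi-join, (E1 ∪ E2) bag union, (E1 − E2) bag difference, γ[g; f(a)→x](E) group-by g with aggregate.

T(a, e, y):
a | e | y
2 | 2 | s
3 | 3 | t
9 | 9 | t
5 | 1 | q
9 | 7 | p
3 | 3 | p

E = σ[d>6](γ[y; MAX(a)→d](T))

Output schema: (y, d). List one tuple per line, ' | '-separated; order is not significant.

Stepwise |·|:
  T → 6
  γ[y; MAX(a)→d](T) → 4
  σ[d>6](γ[y; MAX(a)→d](T)) → 2

== RESULT ==
y | d
p | 9
t | 9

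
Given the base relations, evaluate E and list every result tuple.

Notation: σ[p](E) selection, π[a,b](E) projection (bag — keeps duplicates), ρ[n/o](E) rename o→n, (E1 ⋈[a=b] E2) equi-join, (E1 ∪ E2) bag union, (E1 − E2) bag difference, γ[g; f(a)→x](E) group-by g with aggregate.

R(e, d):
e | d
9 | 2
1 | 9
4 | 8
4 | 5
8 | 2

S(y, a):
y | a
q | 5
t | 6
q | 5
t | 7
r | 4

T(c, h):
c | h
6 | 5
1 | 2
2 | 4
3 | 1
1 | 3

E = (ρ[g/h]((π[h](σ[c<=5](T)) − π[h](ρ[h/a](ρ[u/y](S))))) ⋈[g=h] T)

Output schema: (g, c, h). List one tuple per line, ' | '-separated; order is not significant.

Per-node cardinality:
  T → 5
  σ[c<=5](T) → 4
  π[h](σ[c<=5](T)) → 4
  S → 5
  ρ[u/y](S) → 5
  ρ[h/a](ρ[u/y](S)) → 5
  π[h](ρ[h/a](ρ[u/y](S))) → 5
  (π[h](σ[c<=5](T)) − π[h](ρ[h/a](ρ[u/y](S)))) → 3
  ρ[g/h]((π[h](σ[c<=5](T)) − π[h](ρ[h/a](ρ[u/y](S))))) → 3
  T → 5
  (ρ[g/h]((π[h](σ[c<=5](T)) − π[h](ρ[h/a](ρ[u/y](S))))) ⋈[g=h] T) → 3

== RESULT ==
g | c | h
1 | 3 | 1
2 | 1 | 2
3 | 1 | 3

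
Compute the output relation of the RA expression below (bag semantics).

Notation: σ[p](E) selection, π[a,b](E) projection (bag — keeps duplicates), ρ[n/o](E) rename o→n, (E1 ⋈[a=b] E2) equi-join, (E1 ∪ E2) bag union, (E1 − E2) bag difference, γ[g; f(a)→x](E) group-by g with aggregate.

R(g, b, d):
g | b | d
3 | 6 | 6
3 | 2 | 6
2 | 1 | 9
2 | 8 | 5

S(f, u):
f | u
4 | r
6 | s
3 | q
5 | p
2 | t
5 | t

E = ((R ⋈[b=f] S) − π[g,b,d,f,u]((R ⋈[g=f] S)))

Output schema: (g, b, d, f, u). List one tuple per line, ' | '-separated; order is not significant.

Per-node cardinality:
  R → 4
  S → 6
  (R ⋈[b=f] S) → 2
  R → 4
  S → 6
  (R ⋈[g=f] S) → 4
  π[g,b,d,f,u]((R ⋈[g=f] S)) → 4
  ((R ⋈[b=f] S) − π[g,b,d,f,u]((R ⋈[g=f] S))) → 2

== RESULT ==
g | b | d | f | u
3 | 2 | 6 | 2 | t
3 | 6 | 6 | 6 | s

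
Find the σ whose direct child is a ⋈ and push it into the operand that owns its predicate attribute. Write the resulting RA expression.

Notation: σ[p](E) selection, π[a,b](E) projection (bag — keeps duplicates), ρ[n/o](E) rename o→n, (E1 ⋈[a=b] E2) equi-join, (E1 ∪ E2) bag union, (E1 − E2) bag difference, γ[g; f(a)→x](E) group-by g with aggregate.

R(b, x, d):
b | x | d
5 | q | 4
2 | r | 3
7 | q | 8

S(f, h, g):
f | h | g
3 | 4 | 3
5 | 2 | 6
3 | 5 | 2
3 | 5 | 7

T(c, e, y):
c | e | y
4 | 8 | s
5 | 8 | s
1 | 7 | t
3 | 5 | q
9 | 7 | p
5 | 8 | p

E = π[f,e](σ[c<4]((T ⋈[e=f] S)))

σ filters on c, owned by the left side.
E' = π[f,e]((σ[c<4](T) ⋈[e=f] S))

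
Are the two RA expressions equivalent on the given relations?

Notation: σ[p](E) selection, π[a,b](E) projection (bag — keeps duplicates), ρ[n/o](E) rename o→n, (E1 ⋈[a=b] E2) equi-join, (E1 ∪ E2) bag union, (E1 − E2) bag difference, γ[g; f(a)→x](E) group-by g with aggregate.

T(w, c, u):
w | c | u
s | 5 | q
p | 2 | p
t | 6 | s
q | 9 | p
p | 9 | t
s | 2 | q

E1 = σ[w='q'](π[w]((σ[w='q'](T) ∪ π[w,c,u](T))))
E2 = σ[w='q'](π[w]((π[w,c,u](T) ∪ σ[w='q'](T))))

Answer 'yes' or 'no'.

E1 per-node cardinality:
  T → 6
  σ[w='q'](T) → 1
  T → 6
  π[w,c,u](T) → 6
  (σ[w='q'](T) ∪ π[w,c,u](T)) → 7
  π[w]((σ[w='q'](T) ∪ π[w,c,u](T))) → 7
  σ[w='q'](π[w]((σ[w='q'](T) ∪ π[w,c,u](T)))) → 2
E2 per-node cardinality:
  T → 6
  π[w,c,u](T) → 6
  T → 6
  σ[w='q'](T) → 1
  (π[w,c,u](T) ∪ σ[w='q'](T)) → 7
  π[w]((π[w,c,u](T) ∪ σ[w='q'](T))) → 7
  σ[w='q'](π[w]((π[w,c,u](T) ∪ σ[w='q'](T)))) → 2

E1 and E2 produce the same multiset:
w
q
q

yes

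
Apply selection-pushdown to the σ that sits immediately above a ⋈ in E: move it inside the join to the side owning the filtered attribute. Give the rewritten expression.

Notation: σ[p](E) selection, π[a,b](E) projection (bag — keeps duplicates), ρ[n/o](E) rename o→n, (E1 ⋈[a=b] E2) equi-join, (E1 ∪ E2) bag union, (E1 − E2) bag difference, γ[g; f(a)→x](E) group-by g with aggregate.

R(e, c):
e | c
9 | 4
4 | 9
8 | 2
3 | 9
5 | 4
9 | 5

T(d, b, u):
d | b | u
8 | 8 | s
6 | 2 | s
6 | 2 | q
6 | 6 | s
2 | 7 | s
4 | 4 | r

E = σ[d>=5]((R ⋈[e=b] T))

σ filters on d, owned by the right side.
E' = (R ⋈[e=b] σ[d>=5](T))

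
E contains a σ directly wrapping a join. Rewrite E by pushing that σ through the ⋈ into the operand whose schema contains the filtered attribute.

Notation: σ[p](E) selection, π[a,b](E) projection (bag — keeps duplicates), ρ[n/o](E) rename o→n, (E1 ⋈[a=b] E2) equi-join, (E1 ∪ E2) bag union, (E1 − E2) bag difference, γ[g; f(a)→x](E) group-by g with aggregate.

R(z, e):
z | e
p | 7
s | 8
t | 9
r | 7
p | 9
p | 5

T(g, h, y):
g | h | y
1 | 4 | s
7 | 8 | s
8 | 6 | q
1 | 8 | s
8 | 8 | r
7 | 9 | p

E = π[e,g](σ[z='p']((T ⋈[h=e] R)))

σ filters on z, owned by the right side.
E' = π[e,g]((T ⋈[h=e] σ[z='p'](R)))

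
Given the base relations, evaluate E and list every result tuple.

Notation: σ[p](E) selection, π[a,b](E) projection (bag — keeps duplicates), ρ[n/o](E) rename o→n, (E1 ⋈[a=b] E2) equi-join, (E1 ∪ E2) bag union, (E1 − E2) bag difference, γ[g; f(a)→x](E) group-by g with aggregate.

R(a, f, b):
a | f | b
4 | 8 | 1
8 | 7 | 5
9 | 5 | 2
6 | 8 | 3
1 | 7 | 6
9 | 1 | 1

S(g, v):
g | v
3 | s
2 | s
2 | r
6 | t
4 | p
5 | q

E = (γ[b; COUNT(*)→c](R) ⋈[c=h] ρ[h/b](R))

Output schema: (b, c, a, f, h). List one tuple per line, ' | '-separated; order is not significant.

Stepwise |·|:
  R → 6
  γ[b; COUNT(*)→c](R) → 5
  R → 6
  ρ[h/b](R) → 6
  (γ[b; COUNT(*)→c](R) ⋈[c=h] ρ[h/b](R)) → 9

== RESULT ==
b | c | a | f | h
1 | 2 | 9 | 5 | 2
2 | 1 | 4 | 8 | 1
2 | 1 | 9 | 1 | 1
3 | 1 | 4 | 8 | 1
3 | 1 | 9 | 1 | 1
5 | 1 | 4 | 8 | 1
5 | 1 | 9 | 1 | 1
6 | 1 | 4 | 8 | 1
6 | 1 | 9 | 1 | 1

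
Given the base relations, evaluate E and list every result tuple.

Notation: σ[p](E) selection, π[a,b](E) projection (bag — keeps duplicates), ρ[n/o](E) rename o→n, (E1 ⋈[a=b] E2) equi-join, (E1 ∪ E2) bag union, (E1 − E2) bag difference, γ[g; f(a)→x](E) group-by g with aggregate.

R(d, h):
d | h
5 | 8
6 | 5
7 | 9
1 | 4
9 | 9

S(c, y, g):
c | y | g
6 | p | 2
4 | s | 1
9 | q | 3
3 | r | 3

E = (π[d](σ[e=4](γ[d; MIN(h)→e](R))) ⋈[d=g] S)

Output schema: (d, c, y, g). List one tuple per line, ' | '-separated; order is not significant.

Row counts bottom-up:
  R → 5
  γ[d; MIN(h)→e](R) → 5
  σ[e=4](γ[d; MIN(h)→e](R)) → 1
  π[d](σ[e=4](γ[d; MIN(h)→e](R))) → 1
  S → 4
  (π[d](σ[e=4](γ[d; MIN(h)→e](R))) ⋈[d=g] S) → 1

== RESULT ==
d | c | y | g
1 | 4 | s | 1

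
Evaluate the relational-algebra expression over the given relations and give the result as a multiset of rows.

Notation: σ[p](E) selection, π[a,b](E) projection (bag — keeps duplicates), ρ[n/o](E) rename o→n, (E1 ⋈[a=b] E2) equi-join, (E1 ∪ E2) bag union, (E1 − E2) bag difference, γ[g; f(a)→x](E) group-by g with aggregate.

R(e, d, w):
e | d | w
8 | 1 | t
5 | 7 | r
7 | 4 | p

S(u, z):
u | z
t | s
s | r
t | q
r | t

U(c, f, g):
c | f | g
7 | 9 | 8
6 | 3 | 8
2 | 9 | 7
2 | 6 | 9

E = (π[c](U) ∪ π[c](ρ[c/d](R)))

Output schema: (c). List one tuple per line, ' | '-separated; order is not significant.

Subexpression sizes:
  U → 4
  π[c](U) → 4
  R → 3
  ρ[c/d](R) → 3
  π[c](ρ[c/d](R)) → 3
  (π[c](U) ∪ π[c](ρ[c/d](R))) → 7

== RESULT ==
c
1
2
2
4
6
7
7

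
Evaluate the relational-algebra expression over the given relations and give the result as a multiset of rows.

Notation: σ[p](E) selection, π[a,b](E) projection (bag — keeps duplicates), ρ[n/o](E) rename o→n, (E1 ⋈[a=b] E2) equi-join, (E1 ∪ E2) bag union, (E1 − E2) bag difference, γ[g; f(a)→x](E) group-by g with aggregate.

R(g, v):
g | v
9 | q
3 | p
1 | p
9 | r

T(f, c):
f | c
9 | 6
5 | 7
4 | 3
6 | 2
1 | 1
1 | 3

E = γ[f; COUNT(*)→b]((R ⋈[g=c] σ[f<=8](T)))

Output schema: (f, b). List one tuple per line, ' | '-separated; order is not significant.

Row counts bottom-up:
  R → 4
  T → 6
  σ[f<=8](T) → 5
  (R ⋈[g=c] σ[f<=8](T)) → 3
  γ[f; COUNT(*)→b]((R ⋈[g=c] σ[f<=8](T))) → 2

== RESULT ==
f | b
1 | 2
4 | 1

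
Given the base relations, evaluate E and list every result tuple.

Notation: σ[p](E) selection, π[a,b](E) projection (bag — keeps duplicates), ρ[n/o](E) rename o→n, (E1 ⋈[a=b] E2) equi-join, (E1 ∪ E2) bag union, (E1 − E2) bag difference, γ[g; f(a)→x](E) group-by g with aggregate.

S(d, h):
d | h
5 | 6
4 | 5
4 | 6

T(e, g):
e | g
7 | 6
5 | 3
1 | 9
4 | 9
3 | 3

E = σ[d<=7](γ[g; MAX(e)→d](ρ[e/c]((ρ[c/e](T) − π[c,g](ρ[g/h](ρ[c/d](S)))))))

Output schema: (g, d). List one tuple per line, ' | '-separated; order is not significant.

Per-node cardinality:
  T → 5
  ρ[c/e](T) → 5
  S → 3
  ρ[c/d](S) → 3
  ρ[g/h](ρ[c/d](S)) → 3
  π[c,g](ρ[g/h](ρ[c/d](S))) → 3
  (ρ[c/e](T) − π[c,g](ρ[g/h](ρ[c/d](S)))) → 5
  ρ[e/c]((ρ[c/e](T) − π[c,g](ρ[g/h](ρ[c/d](S))))) → 5
  γ[g; MAX(e)→d](ρ[e/c]((ρ[c/e](T) − π[c,g](ρ[g/h](ρ[c/d](S)))))) → 3
  σ[d<=7](γ[g; MAX(e)→d](ρ[e/c]((ρ[c/e](T) − π[c,g](ρ[g/h](ρ[c/d](S))))))) → 3

== RESULT ==
g | d
3 | 5
6 | 7
9 | 4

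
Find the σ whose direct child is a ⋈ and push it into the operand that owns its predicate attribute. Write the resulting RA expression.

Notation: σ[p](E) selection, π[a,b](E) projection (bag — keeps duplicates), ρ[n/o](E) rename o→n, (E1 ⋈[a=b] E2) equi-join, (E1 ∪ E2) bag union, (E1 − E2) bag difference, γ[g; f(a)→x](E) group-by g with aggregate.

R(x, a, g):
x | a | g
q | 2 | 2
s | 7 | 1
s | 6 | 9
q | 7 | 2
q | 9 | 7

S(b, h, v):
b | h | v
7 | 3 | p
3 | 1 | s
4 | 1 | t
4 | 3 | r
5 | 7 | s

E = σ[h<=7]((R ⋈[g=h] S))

σ filters on h, owned by the right side.
E' = (R ⋈[g=h] σ[h<=7](S))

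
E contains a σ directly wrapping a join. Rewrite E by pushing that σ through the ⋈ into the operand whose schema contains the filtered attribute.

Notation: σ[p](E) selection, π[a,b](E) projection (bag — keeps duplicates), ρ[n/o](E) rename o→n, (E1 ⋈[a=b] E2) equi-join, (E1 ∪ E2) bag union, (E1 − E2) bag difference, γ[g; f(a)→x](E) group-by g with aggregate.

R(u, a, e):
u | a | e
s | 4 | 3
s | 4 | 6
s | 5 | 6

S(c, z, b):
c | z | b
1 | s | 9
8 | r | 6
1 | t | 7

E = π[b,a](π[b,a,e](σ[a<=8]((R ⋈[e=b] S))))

σ filters on a, owned by the left side.
E' = π[b,a](π[b,a,e]((σ[a<=8](R) ⋈[e=b] S)))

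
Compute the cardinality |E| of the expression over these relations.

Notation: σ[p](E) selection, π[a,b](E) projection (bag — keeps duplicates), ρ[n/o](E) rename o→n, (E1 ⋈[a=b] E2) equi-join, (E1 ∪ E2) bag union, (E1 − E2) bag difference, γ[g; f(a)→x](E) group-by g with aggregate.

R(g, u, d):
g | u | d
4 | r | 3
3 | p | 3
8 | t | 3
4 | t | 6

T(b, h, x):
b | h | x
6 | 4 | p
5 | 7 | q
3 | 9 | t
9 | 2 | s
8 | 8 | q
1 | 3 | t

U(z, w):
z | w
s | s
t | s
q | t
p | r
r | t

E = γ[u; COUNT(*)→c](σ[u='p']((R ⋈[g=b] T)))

Per-node cardinality:
  R → 4
  T → 6
  (R ⋈[g=b] T) → 2
  σ[u='p']((R ⋈[g=b] T)) → 1
  γ[u; COUNT(*)→c](σ[u='p']((R ⋈[g=b] T))) → 1

|E| = 1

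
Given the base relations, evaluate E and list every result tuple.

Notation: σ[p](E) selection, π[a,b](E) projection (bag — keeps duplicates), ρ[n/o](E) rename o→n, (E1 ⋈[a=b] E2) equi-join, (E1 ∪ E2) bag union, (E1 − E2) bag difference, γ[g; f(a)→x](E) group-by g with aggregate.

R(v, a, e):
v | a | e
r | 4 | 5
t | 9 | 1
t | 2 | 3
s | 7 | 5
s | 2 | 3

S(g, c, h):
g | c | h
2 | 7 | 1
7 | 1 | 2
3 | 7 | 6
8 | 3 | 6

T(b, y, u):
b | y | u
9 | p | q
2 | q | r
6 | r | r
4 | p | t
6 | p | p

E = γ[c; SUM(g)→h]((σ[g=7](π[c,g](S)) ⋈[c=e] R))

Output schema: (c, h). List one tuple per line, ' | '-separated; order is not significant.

Row counts bottom-up:
  S → 4
  π[c,g](S) → 4
  σ[g=7](π[c,g](S)) → 1
  R → 5
  (σ[g=7](π[c,g](S)) ⋈[c=e] R) → 1
  γ[c; SUM(g)→h]((σ[g=7](π[c,g](S)) ⋈[c=e] R)) → 1

== RESULT ==
c | h
1 | 7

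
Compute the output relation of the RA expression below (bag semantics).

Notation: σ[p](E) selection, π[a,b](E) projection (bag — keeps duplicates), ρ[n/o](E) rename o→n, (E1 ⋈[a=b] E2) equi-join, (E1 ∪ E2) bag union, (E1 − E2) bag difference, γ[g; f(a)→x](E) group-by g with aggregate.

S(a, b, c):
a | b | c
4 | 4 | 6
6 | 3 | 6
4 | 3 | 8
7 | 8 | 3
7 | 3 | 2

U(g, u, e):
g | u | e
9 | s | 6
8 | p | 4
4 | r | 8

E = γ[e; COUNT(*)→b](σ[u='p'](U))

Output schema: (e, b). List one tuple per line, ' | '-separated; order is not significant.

Row counts bottom-up:
  U → 3
  σ[u='p'](U) → 1
  γ[e; COUNT(*)→b](σ[u='p'](U)) → 1

== RESULT ==
e | b
4 | 1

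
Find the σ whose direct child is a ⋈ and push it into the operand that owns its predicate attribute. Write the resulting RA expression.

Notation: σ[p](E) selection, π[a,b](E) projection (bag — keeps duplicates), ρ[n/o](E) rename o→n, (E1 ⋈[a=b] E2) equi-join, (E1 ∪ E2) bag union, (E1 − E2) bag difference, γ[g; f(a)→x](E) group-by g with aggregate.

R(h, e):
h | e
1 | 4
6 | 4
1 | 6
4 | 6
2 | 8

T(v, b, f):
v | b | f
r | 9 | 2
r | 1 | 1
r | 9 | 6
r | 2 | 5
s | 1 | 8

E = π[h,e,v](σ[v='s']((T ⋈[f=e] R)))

σ filters on v, owned by the left side.
E' = π[h,e,v]((σ[v='s'](T) ⋈[f=e] R))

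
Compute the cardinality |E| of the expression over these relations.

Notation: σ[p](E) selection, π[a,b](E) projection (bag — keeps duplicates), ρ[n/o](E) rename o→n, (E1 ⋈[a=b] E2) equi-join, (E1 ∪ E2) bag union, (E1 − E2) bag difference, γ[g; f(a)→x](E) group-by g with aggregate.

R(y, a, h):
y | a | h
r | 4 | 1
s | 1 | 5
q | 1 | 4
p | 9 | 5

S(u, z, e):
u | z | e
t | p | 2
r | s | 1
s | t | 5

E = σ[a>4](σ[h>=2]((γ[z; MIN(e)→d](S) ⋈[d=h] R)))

Subexpression sizes:
  S → 3
  γ[z; MIN(e)→d](S) → 3
  R → 4
  (γ[z; MIN(e)→d](S) ⋈[d=h] R) → 3
  σ[h>=2]((γ[z; MIN(e)→d](S) ⋈[d=h] R)) → 2
  σ[a>4](σ[h>=2]((γ[z; MIN(e)→d](S) ⋈[d=h] R))) → 1

|E| = 1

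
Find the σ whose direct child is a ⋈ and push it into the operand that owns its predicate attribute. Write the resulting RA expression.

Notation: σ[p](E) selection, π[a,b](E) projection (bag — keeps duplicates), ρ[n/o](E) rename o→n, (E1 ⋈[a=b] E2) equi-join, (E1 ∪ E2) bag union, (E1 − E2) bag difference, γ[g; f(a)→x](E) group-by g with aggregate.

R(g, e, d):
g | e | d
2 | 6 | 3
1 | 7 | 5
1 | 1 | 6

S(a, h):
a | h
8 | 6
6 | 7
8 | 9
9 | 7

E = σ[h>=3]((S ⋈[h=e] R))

σ filters on h, owned by the left side.
E' = (σ[h>=3](S) ⋈[h=e] R)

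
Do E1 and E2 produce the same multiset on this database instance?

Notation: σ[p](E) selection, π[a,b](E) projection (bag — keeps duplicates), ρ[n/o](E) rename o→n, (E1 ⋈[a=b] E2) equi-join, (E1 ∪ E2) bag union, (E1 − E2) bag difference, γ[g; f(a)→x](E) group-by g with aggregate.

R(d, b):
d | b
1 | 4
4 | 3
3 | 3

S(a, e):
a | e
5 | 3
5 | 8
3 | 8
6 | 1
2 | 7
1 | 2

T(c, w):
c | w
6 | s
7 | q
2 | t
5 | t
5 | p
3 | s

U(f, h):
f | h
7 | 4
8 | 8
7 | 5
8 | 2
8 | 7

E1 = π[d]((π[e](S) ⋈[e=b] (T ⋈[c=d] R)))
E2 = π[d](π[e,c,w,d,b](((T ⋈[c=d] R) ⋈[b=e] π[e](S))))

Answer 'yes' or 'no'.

E1 stepwise |·|:
  S → 6
  π[e](S) → 6
  T → 6
  R → 3
  (T ⋈[c=d] R) → 1
  (π[e](S) ⋈[e=b] (T ⋈[c=d] R)) → 1
  π[d]((π[e](S) ⋈[e=b] (T ⋈[c=d] R))) → 1
E2 stepwise |·|:
  T → 6
  R → 3
  (T ⋈[c=d] R) → 1
  S → 6
  π[e](S) → 6
  ((T ⋈[c=d] R) ⋈[b=e] π[e](S)) → 1
  π[e,c,w,d,b](((T ⋈[c=d] R) ⋈[b=e] π[e](S))) → 1
  π[d](π[e,c,w,d,b](((T ⋈[c=d] R) ⋈[b=e] π[e](S)))) → 1

E1 and E2 produce the same multiset:
d
3

yes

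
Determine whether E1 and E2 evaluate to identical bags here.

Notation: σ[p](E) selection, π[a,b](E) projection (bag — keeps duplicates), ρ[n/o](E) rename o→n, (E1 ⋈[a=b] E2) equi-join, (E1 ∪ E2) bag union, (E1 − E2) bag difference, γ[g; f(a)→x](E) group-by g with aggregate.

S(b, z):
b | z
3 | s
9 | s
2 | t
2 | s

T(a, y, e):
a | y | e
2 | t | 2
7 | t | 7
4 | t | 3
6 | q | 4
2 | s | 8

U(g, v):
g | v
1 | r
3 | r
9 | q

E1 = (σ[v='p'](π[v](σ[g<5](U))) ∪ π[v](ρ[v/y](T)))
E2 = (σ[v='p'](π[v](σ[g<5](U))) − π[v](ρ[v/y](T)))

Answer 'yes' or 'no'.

E1 per-node cardinality:
  U → 3
  σ[g<5](U) → 2
  π[v](σ[g<5](U)) → 2
  σ[v='p'](π[v](σ[g<5](U))) → 0
  T → 5
  ρ[v/y](T) → 5
  π[v](ρ[v/y](T)) → 5
  (σ[v='p'](π[v](σ[g<5](U))) ∪ π[v](ρ[v/y](T))) → 5
E2 per-node cardinality:
  U → 3
  σ[g<5](U) → 2
  π[v](σ[g<5](U)) → 2
  σ[v='p'](π[v](σ[g<5](U))) → 0
  T → 5
  ρ[v/y](T) → 5
  π[v](ρ[v/y](T)) → 5
  (σ[v='p'](π[v](σ[g<5](U))) − π[v](ρ[v/y](T))) → 0

E1 result:
v
q
s
t
t
t
E2 result:
v
(0 rows)
Witness: ('t',) appears 3× in E1 but 0× in E2.

no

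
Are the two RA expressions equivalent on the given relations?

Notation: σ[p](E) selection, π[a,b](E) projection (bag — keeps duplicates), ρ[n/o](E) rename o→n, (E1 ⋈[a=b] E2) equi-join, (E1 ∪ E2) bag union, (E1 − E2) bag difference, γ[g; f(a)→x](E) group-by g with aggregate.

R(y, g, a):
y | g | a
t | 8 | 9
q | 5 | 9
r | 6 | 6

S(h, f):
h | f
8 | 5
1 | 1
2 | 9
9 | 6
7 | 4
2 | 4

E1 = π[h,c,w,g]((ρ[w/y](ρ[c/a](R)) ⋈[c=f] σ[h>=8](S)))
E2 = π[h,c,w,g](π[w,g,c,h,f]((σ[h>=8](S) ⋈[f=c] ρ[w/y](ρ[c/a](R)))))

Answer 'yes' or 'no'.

E1 subexpression sizes:
  R → 3
  ρ[c/a](R) → 3
  ρ[w/y](ρ[c/a](R)) → 3
  S → 6
  σ[h>=8](S) → 2
  (ρ[w/y](ρ[c/a](R)) ⋈[c=f] σ[h>=8](S)) → 1
  π[h,c,w,g]((ρ[w/y](ρ[c/a](R)) ⋈[c=f] σ[h>=8](S))) → 1
E2 subexpression sizes:
  S → 6
  σ[h>=8](S) → 2
  R → 3
  ρ[c/a](R) → 3
  ρ[w/y](ρ[c/a](R)) → 3
  (σ[h>=8](S) ⋈[f=c] ρ[w/y](ρ[c/a](R))) → 1
  π[w,g,c,h,f]((σ[h>=8](S) ⋈[f=c] ρ[w/y](ρ[c/a](R)))) → 1
  π[h,c,w,g](π[w,g,c,h,f]((σ[h>=8](S) ⋈[f=c] ρ[w/y](ρ[c/a](R))))) → 1

E1 and E2 produce the same multiset:
h | c | w | g
9 | 6 | r | 6

yes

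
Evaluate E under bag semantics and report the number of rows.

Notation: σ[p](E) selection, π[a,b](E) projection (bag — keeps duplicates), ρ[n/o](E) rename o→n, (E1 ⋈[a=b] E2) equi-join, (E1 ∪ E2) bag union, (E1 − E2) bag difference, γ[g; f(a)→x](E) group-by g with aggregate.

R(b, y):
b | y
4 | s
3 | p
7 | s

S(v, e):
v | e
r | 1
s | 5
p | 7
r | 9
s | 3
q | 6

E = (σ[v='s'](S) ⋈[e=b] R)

Per-node cardinality:
  S → 6
  σ[v='s'](S) → 2
  R → 3
  (σ[v='s'](S) ⋈[e=b] R) → 1

|E| = 1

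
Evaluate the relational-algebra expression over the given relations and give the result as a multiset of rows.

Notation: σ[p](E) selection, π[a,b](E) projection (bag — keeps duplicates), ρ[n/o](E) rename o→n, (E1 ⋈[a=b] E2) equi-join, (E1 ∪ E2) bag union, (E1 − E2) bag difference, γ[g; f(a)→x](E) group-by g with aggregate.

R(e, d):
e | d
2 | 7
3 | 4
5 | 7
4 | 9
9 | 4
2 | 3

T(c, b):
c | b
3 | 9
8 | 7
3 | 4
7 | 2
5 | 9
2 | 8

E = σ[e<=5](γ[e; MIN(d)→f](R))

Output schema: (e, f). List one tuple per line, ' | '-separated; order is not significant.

Per-node cardinality:
  R → 6
  γ[e; MIN(d)→f](R) → 5
  σ[e<=5](γ[e; MIN(d)→f](R)) → 4

== RESULT ==
e | f
2 | 3
3 | 4
4 | 9
5 | 7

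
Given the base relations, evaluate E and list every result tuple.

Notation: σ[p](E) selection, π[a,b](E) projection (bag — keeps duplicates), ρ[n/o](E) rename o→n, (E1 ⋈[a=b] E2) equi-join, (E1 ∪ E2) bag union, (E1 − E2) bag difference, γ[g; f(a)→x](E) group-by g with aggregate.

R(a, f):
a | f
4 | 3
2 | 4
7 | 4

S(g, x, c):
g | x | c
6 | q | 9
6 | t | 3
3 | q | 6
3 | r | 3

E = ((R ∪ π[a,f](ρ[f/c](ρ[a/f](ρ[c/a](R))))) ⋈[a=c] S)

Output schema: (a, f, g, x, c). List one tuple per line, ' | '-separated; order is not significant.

Stepwise |·|:
  R → 3
  R → 3
  ρ[c/a](R) → 3
  ρ[a/f](ρ[c/a](R)) → 3
  ρ[f/c](ρ[a/f](ρ[c/a](R))) → 3
  π[a,f](ρ[f/c](ρ[a/f](ρ[c/a](R)))) → 3
  (R ∪ π[a,f](ρ[f/c](ρ[a/f](ρ[c/a](R))))) → 6
  S → 4
  ((R ∪ π[a,f](ρ[f/c](ρ[a/f](ρ[c/a](R))))) ⋈[a=c] S) → 2

== RESULT ==
a | f | g | x | c
3 | 4 | 3 | r | 3
3 | 4 | 6 | t | 3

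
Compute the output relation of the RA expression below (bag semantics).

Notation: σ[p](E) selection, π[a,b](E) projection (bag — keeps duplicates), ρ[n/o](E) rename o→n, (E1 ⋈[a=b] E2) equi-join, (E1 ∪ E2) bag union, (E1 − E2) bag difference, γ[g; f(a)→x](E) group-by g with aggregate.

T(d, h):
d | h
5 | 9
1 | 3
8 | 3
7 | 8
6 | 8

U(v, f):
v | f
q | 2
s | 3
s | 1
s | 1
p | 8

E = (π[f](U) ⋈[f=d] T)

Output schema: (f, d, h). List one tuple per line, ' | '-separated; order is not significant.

Row counts bottom-up:
  U → 5
  π[f](U) → 5
  T → 5
  (π[f](U) ⋈[f=d] T) → 3

== RESULT ==
f | d | h
1 | 1 | 3
1 | 1 | 3
8 | 8 | 3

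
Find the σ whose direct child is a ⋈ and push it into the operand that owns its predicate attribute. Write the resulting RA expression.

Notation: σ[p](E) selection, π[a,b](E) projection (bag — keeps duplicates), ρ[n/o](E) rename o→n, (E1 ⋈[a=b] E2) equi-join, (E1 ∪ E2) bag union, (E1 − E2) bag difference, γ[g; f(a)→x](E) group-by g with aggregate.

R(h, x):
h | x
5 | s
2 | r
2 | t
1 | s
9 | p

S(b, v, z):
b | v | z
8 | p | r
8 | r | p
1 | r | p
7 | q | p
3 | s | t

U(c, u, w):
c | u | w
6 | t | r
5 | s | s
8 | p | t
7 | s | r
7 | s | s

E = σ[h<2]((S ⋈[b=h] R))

σ filters on h, owned by the right side.
E' = (S ⋈[b=h] σ[h<2](R))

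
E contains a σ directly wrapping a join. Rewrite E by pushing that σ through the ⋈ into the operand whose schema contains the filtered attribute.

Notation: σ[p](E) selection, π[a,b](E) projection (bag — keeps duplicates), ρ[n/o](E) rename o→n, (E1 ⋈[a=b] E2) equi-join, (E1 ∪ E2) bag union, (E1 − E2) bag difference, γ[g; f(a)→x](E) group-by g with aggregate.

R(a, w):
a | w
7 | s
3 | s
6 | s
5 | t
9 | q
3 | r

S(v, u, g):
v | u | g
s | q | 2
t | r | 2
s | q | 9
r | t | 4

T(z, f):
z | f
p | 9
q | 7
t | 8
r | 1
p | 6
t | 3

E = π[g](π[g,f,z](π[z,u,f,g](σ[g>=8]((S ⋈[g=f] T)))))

σ filters on g, owned by the left side.
E' = π[g](π[g,f,z](π[z,u,f,g]((σ[g>=8](S) ⋈[g=f] T))))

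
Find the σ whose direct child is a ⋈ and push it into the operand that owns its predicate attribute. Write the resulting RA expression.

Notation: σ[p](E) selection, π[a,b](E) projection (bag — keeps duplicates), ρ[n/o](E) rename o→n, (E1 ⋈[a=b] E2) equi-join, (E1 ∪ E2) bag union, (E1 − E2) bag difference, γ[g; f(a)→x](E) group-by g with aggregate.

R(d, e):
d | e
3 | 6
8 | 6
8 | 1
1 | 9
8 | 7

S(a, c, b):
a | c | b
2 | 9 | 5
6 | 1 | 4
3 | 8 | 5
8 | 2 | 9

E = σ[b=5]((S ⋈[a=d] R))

σ filters on b, owned by the left side.
E' = (σ[b=5](S) ⋈[a=d] R)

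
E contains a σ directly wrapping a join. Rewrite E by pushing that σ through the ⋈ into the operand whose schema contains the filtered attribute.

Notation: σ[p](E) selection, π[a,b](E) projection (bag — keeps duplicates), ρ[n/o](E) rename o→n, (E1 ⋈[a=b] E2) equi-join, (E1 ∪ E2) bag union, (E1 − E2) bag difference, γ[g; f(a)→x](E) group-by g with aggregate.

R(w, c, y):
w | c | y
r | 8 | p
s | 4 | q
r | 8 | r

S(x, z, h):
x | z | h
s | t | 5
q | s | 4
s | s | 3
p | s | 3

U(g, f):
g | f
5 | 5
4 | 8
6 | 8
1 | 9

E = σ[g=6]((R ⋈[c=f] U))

σ filters on g, owned by the right side.
E' = (R ⋈[c=f] σ[g=6](U))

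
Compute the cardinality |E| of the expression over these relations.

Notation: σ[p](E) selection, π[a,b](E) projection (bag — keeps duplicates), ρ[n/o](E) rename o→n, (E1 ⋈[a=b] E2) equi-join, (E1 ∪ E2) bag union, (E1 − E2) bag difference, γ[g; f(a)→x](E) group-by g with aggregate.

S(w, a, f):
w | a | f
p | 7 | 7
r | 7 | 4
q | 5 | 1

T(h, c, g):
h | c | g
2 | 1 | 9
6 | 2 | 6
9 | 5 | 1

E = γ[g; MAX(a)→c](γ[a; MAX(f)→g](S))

Stepwise |·|:
  S → 3
  γ[a; MAX(f)→g](S) → 2
  γ[g; MAX(a)→c](γ[a; MAX(f)→g](S)) → 2

|E| = 2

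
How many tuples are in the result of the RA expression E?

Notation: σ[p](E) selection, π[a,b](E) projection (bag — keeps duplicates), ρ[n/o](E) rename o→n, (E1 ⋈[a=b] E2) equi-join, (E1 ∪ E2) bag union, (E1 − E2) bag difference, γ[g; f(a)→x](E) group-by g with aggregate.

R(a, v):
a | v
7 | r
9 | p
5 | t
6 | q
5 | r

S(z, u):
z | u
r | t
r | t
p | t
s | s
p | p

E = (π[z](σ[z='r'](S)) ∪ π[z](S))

Subexpression sizes:
  S → 5
  σ[z='r'](S) → 2
  π[z](σ[z='r'](S)) → 2
  S → 5
  π[z](S) → 5
  (π[z](σ[z='r'](S)) ∪ π[z](S)) → 7

|E| = 7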